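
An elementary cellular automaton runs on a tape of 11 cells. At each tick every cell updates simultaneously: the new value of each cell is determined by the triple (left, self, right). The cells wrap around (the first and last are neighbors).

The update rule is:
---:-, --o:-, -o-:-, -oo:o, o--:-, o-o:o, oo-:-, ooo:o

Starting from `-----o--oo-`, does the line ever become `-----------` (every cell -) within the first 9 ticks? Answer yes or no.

yes

tick 1: --------o--
tick 2: -----------
all cells are - at tick 2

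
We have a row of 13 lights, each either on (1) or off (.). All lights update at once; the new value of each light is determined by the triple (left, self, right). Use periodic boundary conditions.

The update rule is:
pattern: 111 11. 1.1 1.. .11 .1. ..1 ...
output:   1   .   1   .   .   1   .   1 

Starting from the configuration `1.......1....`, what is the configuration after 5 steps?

1.11111.1.11.
11.111.111..1
1.1.1.1.1....
111111111.11.
.1111111.1..1

.1111111.1..1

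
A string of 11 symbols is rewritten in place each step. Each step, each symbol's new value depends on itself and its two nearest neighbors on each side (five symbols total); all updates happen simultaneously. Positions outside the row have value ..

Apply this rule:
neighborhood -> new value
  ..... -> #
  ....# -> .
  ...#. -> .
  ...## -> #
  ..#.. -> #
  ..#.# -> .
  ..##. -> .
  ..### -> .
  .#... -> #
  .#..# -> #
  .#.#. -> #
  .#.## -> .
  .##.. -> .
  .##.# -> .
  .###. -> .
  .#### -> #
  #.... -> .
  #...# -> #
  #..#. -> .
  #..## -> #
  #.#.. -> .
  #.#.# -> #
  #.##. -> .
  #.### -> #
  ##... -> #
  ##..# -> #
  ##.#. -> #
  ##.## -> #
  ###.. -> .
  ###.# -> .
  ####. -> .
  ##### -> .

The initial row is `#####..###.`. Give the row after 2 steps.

step 1: .#...##...#
step 2: .####..##.#

.####..##.#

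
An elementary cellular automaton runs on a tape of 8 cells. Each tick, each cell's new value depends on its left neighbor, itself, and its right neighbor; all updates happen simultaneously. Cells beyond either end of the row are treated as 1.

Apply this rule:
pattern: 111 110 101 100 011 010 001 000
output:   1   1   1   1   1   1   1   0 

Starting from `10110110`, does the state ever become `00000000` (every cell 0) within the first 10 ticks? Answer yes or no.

tick 1: 11111111
tick 2: 11111111  (fixed point — unchanged through tick 10)
tick 10 is 11111111, still not uniform 0

no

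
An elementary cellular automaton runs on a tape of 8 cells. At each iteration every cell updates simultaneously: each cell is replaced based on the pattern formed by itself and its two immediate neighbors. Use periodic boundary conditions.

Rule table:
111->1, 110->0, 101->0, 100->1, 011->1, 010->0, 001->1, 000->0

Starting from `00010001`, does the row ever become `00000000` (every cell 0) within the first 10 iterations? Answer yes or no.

yes

10101010
00000000
all cells are 0 at iteration 2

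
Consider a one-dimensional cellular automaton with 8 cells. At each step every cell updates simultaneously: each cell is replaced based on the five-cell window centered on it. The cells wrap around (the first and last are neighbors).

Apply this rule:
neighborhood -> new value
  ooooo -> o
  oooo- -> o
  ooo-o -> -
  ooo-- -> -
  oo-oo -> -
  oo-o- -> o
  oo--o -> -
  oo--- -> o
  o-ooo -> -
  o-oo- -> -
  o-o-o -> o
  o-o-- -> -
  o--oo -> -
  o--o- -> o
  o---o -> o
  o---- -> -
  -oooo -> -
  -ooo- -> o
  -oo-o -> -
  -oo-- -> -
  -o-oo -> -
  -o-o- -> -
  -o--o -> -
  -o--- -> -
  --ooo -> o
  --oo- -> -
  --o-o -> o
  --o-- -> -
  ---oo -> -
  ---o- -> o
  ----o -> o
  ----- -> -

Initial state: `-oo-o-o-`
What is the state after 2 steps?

step 1: ---oo---
step 2: -o---o--

-o---o--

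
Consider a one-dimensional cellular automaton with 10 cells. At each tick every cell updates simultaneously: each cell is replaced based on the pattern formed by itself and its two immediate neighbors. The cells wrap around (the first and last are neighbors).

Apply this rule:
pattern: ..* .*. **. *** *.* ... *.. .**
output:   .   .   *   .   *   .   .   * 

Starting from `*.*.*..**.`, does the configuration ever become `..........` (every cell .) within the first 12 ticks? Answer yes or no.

.*.*...***
*.*....*.*
**......**
.*......*.
..........
all cells are . at tick 5

yes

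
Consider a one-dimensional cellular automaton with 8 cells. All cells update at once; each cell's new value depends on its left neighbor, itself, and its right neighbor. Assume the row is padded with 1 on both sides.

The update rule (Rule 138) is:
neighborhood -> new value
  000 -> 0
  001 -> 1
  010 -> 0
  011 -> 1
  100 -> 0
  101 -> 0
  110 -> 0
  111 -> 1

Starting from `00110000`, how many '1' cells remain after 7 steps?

7

01100001
01000011
00000111
00001111
00011111
00111111
01111111
count of 1: 7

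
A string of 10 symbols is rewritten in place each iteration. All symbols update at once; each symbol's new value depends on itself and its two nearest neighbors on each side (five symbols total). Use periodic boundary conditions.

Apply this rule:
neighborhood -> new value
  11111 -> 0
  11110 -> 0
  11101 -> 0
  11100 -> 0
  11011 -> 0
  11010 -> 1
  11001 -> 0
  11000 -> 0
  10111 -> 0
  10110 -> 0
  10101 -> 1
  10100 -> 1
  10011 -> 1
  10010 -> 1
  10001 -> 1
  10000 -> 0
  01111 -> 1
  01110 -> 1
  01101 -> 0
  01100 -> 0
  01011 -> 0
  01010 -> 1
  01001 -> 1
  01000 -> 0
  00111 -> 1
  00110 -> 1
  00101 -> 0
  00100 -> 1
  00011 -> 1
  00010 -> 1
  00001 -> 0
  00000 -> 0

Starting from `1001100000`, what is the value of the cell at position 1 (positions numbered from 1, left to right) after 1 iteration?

1111000001
position 1 holds 1

1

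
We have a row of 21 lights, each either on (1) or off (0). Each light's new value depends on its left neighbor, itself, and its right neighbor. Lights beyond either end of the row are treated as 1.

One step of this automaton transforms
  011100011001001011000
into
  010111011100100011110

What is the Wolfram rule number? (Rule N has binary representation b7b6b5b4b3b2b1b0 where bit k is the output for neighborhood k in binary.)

89

position 2: 111 → 0  (bit 7 = 0)
position 3: 110 → 1  (bit 6 = 1)
position 0: 101 → 0  (bit 5 = 0)
position 4: 100 → 1  (bit 4 = 1)
position 1: 011 → 1  (bit 3 = 1)
position 11: 010 → 0  (bit 2 = 0)
position 6: 001 → 0  (bit 1 = 0)
position 5: 000 → 1  (bit 0 = 1)
bits b7..b0 = 01011001 = 89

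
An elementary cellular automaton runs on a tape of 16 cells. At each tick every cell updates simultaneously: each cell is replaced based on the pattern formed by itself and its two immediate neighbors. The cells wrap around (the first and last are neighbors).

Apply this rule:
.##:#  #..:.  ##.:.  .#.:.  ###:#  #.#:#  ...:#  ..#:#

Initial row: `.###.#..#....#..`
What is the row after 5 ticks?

tick 1: ###.#..#..###..#
tick 2: ##.#..#..###..##
tick 3: #.#..#..###..###
tick 4: .#..#..###..####
tick 5: #..#..###..####.

#..#..###..####.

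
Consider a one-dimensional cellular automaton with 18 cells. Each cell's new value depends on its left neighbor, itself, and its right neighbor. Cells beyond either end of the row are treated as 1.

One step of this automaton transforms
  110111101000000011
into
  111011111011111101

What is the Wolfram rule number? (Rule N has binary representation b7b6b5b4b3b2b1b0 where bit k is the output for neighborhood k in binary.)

231

position 0: 111 → 1  (bit 7 = 1)
position 1: 110 → 1  (bit 6 = 1)
position 2: 101 → 1  (bit 5 = 1)
position 9: 100 → 0  (bit 4 = 0)
position 3: 011 → 0  (bit 3 = 0)
position 8: 010 → 1  (bit 2 = 1)
position 15: 001 → 1  (bit 1 = 1)
position 10: 000 → 1  (bit 0 = 1)
bits b7..b0 = 11100111 = 231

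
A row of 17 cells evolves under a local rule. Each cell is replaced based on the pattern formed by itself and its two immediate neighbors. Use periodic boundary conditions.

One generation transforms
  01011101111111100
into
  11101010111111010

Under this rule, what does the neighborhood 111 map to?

1

At position 4 the neighborhood is 111; the next row has 1 there.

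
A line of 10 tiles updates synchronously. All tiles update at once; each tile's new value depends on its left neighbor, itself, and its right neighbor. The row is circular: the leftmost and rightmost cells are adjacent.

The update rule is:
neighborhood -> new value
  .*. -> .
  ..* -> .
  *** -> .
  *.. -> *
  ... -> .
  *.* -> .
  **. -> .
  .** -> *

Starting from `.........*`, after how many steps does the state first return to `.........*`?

10

*.........
.*........
..*.......
...*......
....*.....
.....*....
......*...
.......*..
........*.
.........*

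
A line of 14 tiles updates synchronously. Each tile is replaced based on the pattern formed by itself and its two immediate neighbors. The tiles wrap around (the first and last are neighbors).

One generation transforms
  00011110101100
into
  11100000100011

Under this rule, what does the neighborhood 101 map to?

0

At position 7 the neighborhood is 101; the next row has 0 there.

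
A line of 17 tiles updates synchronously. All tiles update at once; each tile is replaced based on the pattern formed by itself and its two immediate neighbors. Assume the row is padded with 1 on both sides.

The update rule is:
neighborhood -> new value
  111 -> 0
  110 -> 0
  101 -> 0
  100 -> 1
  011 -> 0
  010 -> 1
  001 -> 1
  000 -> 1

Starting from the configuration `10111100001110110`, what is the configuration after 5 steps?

00000011110000000

00000011110000000
11111100001111111
00000011110000000  (repeats step 1; period 2)
step 5: 00000011110000000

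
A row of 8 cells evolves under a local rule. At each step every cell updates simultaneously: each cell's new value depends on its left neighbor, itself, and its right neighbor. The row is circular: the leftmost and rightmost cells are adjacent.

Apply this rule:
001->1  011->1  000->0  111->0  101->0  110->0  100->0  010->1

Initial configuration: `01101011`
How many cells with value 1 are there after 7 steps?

step 1: 01001010
step 2: 11011010
step 3: 10010010
step 4: 10110110
step 5: 10100100
step 6: 10101101
step 7: 00101001
count of 1: 3

3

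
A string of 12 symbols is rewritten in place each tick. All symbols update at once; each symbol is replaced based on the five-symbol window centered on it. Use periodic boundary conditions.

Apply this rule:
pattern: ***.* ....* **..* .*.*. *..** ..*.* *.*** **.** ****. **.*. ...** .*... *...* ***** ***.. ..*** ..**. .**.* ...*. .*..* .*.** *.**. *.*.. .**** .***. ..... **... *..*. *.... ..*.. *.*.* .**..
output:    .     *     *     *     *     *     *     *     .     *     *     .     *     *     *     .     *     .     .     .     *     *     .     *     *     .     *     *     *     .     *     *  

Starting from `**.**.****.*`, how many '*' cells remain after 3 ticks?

*.**.***..**
.**.******.*
**.*****..**
count of *: 9

9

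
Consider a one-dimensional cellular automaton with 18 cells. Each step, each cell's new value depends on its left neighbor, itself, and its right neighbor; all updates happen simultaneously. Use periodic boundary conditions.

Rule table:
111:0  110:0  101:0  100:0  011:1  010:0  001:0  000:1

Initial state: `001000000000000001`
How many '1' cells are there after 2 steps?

step 1: 000011111111111100
step 2: 111010000000000001
count of 1: 5

5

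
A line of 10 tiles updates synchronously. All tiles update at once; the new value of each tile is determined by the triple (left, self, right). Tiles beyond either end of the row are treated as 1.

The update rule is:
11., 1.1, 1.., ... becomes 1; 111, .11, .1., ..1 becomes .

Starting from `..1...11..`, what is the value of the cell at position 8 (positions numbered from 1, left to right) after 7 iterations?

1

1..11..11.
11..11..11
.11..11...
1.11..111.
11.11...11
.11.111...
1.11..111.
position 8 holds 1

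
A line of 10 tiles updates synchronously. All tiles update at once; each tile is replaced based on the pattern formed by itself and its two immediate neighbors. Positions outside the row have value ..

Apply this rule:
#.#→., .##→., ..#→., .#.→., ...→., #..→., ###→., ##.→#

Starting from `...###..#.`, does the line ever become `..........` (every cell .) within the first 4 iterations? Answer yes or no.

.....#....
..........
all cells are . at iteration 2

yes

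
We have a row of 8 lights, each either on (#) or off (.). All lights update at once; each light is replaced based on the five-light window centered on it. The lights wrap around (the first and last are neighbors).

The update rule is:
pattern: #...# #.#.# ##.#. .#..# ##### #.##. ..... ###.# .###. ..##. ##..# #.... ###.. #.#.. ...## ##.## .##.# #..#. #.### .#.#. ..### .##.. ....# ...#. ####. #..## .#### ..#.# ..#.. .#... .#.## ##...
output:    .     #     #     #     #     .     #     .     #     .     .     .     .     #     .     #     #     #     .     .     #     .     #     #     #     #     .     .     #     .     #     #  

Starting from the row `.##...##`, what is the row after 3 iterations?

#...#.##

#..#...#
..##....
#...#.##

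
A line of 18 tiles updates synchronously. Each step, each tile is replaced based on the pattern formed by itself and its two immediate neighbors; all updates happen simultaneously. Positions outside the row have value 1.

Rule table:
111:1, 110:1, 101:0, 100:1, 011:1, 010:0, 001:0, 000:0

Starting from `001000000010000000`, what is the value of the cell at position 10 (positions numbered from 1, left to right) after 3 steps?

100100000001000000
110010000000100000
111001000000010000
position 10 holds 0

0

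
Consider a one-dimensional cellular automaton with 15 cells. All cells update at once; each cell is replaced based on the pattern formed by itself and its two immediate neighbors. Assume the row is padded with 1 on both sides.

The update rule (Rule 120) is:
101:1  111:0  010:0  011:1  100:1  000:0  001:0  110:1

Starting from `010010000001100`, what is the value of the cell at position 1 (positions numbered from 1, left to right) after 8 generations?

0

101001000001110
110100100001011
011010010000110
111101001000111
000110100100100
100111010010010
110101101001001
011011110100101
position 1 holds 0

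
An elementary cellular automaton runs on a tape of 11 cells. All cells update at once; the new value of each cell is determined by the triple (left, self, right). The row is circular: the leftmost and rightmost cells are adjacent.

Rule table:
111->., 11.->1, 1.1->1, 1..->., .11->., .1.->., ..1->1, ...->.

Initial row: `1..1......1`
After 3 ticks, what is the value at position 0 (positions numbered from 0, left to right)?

tick 1: 1.1......1.
tick 2: .1......1.1
tick 3: 1......1.1.
position 0 holds 1

1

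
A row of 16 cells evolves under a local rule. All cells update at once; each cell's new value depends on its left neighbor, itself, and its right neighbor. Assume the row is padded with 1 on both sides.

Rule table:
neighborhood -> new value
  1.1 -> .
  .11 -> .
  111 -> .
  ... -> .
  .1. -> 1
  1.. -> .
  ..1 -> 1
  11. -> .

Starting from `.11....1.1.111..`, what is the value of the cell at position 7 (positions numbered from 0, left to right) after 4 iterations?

......11.1.....1
.....1...1....1.
....11..11...11.
...1...1....1...
position 7 holds 1

1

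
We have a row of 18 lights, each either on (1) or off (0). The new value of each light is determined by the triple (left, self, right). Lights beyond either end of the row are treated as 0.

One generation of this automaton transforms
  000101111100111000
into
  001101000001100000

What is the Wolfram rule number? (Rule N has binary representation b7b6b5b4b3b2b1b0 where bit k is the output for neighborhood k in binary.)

position 6: 111 → 0  (bit 7 = 0)
position 9: 110 → 0  (bit 6 = 0)
position 4: 101 → 0  (bit 5 = 0)
position 10: 100 → 0  (bit 4 = 0)
position 5: 011 → 1  (bit 3 = 1)
position 3: 010 → 1  (bit 2 = 1)
position 2: 001 → 1  (bit 1 = 1)
position 0: 000 → 0  (bit 0 = 0)
bits b7..b0 = 00001110 = 14

14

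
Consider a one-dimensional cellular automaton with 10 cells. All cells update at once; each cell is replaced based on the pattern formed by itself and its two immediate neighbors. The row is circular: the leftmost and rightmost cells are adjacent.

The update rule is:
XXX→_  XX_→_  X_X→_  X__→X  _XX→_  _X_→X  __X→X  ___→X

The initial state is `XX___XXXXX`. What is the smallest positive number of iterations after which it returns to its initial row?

iteration 1: __XXX_____
iteration 2: XX___XXXXX

2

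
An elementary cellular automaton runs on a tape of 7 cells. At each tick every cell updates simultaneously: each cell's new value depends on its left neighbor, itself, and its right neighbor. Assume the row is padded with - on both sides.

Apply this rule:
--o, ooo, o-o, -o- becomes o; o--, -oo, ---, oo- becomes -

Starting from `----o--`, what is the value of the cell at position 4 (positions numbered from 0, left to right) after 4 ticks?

-

---oo--
--o----
-oo----
o------
position 4 holds -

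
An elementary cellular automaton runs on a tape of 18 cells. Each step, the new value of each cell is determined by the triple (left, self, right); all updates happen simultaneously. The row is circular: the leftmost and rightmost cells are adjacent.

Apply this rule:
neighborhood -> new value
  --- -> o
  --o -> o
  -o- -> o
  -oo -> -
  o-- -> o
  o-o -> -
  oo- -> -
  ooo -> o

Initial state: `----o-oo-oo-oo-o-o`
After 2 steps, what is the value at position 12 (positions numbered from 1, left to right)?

o

step 1: ooooo----------o-o
step 2: oooo-ooooooooooo--
position 12 holds o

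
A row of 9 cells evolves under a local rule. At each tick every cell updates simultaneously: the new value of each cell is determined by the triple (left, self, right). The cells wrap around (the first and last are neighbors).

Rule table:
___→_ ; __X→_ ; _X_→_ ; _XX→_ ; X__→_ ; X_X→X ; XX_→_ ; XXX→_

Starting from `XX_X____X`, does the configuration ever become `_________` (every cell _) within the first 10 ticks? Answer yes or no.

tick 1: __X______
tick 2: _________
all cells are _ at tick 2

yes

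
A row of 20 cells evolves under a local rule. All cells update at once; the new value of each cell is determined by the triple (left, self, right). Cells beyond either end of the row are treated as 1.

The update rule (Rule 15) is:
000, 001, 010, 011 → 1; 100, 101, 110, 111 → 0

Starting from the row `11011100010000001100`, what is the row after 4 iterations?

00010001110111111001
01110111000100000011
01000100011101111110
01011101110001000000

01011101110001000000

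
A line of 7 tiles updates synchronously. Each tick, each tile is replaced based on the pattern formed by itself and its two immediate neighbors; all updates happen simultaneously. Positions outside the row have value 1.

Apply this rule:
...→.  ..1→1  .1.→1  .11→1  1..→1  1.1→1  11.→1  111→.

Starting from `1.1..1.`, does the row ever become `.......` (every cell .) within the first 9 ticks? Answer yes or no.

yes

tick 1: 1111111
tick 2: .......
all cells are . at tick 2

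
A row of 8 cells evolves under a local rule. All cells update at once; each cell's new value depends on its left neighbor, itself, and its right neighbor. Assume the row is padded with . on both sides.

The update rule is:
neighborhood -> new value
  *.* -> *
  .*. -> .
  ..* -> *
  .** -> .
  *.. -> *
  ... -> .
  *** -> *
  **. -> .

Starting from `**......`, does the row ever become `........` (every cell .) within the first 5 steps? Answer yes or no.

no

..*.....
.*.*....
*.*.*...
.*.*.*..
*.*.*.*.
step 5 is *.*.*.*., still not uniform .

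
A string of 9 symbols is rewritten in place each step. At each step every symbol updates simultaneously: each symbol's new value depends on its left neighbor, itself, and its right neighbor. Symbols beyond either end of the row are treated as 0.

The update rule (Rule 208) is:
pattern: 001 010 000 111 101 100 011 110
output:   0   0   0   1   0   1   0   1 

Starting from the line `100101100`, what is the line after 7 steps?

000000010

010000110
001000011
000100001
000010000
000001000
000000100
000000010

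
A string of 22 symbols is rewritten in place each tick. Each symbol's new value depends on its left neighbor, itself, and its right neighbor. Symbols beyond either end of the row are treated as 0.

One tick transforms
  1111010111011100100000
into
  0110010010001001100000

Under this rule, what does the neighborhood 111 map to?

1

At position 1 the neighborhood is 111; the next row has 1 there.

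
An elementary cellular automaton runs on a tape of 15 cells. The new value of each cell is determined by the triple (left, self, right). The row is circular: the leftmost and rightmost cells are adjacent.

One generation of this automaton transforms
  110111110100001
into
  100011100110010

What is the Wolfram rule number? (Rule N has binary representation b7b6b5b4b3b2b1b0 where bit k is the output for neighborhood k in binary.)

position 0: 111 → 1  (bit 7 = 1)
position 1: 110 → 0  (bit 6 = 0)
position 2: 101 → 0  (bit 5 = 0)
position 10: 100 → 1  (bit 4 = 1)
position 3: 011 → 0  (bit 3 = 0)
position 9: 010 → 1  (bit 2 = 1)
position 13: 001 → 1  (bit 1 = 1)
position 11: 000 → 0  (bit 0 = 0)
bits b7..b0 = 10010110 = 150

150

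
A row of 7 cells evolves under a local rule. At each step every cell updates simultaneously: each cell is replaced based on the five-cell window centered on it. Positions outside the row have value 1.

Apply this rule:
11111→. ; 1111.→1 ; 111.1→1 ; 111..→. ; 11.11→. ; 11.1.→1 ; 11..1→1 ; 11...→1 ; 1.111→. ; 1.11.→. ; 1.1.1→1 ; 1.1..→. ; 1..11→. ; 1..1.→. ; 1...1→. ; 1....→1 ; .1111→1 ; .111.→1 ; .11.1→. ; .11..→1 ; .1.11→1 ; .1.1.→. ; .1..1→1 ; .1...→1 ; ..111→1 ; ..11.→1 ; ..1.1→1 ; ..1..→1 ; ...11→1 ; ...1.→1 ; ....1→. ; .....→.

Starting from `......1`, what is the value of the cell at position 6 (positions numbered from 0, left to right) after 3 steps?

11...11
1.1.111
1111.1.
position 6 holds .

.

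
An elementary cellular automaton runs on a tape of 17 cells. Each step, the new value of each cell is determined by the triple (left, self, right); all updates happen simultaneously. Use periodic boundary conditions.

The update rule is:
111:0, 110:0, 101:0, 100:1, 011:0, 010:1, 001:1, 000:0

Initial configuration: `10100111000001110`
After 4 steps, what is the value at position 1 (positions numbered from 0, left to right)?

step 1: 10111000100010000
step 2: 10000101110111001
step 3: 01001100000000110
step 4: 11110010000001001
position 1 holds 1

1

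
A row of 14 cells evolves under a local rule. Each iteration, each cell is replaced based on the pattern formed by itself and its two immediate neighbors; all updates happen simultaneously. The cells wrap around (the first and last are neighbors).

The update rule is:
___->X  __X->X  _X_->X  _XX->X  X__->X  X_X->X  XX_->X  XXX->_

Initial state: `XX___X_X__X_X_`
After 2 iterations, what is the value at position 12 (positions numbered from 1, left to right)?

_

iteration 1: XXXXXXXXXXXXXX
iteration 2: ______________
position 12 holds _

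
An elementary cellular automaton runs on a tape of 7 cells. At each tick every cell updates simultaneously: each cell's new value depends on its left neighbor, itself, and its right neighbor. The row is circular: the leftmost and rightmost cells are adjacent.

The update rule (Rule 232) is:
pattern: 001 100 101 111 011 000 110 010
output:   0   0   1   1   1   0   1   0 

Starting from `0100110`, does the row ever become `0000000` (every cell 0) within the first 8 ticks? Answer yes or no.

0000110
0000110  (fixed point — unchanged through tick 8)
tick 8 is 0000110, still not uniform 0

no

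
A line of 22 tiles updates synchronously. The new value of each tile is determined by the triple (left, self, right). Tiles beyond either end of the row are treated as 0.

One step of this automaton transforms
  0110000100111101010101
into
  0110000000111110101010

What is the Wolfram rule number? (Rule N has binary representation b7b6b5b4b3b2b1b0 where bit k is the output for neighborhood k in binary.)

232

position 11: 111 → 1  (bit 7 = 1)
position 2: 110 → 1  (bit 6 = 1)
position 14: 101 → 1  (bit 5 = 1)
position 3: 100 → 0  (bit 4 = 0)
position 1: 011 → 1  (bit 3 = 1)
position 7: 010 → 0  (bit 2 = 0)
position 0: 001 → 0  (bit 1 = 0)
position 4: 000 → 0  (bit 0 = 0)
bits b7..b0 = 11101000 = 232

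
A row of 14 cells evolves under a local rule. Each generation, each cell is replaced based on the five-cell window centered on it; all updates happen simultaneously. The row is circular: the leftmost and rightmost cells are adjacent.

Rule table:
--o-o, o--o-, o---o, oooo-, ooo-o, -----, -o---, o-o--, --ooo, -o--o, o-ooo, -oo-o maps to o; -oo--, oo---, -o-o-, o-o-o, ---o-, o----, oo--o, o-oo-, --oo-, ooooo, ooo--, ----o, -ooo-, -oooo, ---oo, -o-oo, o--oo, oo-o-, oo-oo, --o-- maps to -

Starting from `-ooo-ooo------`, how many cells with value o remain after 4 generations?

2

generation 1: -o-o-o----ooo-
generation 2: oo---oo---o---
generation 3: ---o----o--oo-
generation 4: ----o----o----
count of o: 2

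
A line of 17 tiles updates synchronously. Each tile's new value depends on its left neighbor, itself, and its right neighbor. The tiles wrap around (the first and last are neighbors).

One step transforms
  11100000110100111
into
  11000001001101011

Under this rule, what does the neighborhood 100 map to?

0

At position 3 the neighborhood is 100; the next row has 0 there.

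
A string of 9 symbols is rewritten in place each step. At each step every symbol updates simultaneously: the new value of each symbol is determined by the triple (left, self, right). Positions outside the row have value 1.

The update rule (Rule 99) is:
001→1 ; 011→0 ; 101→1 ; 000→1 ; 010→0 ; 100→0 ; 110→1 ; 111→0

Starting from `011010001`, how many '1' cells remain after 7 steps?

101100110
110101011
011010100
101101001
110110010
011010101
101101010
count of 1: 5

5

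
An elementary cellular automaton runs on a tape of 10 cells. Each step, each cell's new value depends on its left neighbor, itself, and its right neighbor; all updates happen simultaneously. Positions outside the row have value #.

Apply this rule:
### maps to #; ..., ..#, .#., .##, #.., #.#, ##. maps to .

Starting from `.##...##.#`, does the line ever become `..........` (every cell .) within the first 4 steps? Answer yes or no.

yes

..........
all cells are . at step 1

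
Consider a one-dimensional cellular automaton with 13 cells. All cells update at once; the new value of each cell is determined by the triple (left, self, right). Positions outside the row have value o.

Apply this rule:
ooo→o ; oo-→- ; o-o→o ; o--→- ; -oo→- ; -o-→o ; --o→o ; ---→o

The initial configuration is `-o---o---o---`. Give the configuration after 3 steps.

-ooooooooooo-

oo-ooo-ooo-oo
o-o-o-o-o-o-o
-ooooooooooo-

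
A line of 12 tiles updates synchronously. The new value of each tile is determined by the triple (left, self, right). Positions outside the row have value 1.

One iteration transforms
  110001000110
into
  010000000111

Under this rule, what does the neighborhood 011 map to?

1

At position 9 the neighborhood is 011; the next row has 1 there.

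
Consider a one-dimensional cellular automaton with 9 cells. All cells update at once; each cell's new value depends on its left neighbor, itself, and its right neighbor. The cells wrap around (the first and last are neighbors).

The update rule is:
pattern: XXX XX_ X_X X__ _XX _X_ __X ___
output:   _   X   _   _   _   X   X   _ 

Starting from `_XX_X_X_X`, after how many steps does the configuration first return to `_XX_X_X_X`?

__X_X_X_X
_XX_X_X_X

2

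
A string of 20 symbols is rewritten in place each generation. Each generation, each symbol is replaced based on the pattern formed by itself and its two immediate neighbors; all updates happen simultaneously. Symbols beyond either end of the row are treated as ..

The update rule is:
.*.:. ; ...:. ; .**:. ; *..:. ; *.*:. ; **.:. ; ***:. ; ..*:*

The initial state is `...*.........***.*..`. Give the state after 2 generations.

.*.........*........

generation 1: ..*.........*.......
generation 2: .*.........*........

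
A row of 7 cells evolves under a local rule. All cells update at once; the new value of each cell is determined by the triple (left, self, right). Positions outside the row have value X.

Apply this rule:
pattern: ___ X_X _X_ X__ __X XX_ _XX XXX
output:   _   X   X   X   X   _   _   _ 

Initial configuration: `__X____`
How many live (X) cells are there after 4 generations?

5

XXXX__X
____XX_
X__X__X
_XXXXX_
count of X: 5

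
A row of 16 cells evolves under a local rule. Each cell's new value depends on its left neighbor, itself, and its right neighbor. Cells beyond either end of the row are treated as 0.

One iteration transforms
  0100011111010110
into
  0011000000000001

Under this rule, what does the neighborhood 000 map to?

At position 3 the neighborhood is 000; the next row has 1 there.

1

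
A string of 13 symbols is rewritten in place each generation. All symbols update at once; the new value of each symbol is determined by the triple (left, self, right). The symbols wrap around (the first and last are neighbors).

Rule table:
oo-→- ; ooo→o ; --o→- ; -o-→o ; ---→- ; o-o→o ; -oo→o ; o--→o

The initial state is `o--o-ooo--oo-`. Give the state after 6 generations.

oo-ooooooo-oo

oo-oooo-o-o-o
o-oooo-oooooo
-oooo-ooooooo
oooo-ooooooo-
ooo-ooooooo-o
oo-ooooooo-oo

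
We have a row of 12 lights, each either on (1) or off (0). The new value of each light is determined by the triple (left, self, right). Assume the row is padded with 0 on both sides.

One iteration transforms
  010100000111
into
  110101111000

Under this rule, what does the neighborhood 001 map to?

1

At position 0 the neighborhood is 001; the next row has 1 there.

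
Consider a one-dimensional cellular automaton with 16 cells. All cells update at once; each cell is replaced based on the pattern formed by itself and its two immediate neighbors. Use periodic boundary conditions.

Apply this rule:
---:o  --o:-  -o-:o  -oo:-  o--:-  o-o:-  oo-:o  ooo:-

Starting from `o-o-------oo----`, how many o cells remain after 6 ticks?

tick 1: o-o-ooooo--o-oo-
tick 2: o-o-----o--o--o-
tick 3: o-o-ooo-o--o--o-
tick 4: o-o---o-o--o--o-
tick 5: o-o-o-o-o--o--o-
tick 6: o-o-o-o-o--o--o-
count of o: 7

7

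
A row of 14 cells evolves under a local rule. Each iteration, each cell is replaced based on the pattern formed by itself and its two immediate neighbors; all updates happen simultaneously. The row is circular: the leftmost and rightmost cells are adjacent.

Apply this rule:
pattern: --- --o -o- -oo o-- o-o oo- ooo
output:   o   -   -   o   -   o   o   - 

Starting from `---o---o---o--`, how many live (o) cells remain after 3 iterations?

5

oo---o---o---o
-o-o---o---o-o
o-o--o---o--o-
count of o: 5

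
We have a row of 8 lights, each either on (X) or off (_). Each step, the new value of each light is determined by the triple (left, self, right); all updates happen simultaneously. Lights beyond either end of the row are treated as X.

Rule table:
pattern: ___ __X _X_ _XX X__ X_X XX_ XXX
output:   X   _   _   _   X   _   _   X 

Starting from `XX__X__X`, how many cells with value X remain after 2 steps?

step 1: X_X__X__
step 2: ___X__X_
count of X: 2

2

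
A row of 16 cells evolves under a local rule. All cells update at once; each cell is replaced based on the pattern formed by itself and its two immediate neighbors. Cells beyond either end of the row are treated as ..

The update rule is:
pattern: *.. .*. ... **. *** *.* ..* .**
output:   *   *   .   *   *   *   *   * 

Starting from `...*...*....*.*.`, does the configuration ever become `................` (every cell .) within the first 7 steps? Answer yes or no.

..***.***..*****
.***************
****************
****************  (fixed point — unchanged through step 7)
step 7 is ****************, still not uniform .

no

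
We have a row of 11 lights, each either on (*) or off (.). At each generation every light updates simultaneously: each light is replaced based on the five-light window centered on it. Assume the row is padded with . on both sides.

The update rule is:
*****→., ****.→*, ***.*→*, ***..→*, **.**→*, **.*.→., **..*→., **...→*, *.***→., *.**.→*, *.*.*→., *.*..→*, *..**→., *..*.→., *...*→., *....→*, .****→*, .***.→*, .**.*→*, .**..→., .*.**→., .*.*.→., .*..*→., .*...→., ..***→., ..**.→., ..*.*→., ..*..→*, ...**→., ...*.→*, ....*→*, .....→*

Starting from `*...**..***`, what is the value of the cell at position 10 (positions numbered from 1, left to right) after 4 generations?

*

*........**
*.******...
...*..*****
****...*.**
position 10 holds *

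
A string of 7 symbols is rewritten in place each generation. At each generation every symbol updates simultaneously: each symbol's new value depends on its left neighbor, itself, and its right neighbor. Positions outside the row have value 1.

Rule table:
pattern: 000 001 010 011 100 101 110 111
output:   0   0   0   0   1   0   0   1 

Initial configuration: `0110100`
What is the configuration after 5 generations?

1001000

generation 1: 0000010
generation 2: 1000000
generation 3: 0100000
generation 4: 0010000
generation 5: 1001000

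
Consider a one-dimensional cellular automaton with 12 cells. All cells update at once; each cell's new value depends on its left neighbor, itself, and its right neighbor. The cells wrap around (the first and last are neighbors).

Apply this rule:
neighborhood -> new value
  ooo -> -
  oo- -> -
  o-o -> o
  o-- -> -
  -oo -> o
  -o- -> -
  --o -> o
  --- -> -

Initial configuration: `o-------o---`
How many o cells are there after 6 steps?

2

-------o---o
------o---o-
-----o---o--
----o---o---
---o---o----
--o---o-----
count of o: 2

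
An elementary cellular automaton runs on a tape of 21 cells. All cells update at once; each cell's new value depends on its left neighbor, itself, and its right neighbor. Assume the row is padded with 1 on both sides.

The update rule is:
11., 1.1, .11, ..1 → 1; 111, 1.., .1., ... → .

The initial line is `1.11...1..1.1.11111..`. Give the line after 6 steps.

11..1.1.111.111111..1

1111..1..1.1.11...1.1
...1.1..1.1.111..1.11
..1.1..1.1.11.1.1.11.
.1.1..1.1.1111.1.1111
1.1..1.1.11..11.11...
11..1.1.111.111111..1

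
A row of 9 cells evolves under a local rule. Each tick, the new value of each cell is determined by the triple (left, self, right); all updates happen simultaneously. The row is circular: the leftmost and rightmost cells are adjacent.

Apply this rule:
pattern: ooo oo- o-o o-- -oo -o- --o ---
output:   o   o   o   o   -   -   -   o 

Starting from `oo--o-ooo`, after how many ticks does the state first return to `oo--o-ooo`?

9

tick 1: ooo--o-oo
tick 2: oooo--o-o
tick 3: ooooo--o-
tick 4: -ooooo--o
tick 5: o-ooooo--
tick 6: -o-ooooo-
tick 7: --o-ooooo
tick 8: o--o-oooo
tick 9: oo--o-ooo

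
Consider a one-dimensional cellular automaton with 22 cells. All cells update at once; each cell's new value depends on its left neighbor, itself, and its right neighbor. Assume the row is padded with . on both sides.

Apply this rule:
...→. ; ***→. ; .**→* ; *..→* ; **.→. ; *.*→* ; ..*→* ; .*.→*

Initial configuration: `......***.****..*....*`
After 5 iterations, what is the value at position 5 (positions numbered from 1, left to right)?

*

.....**..**...****..**
....**.***.*.**...***.
...**.**..****.*.**..*
..**.**.***...****.***
.**.**.**..*.**...**..
position 5 holds *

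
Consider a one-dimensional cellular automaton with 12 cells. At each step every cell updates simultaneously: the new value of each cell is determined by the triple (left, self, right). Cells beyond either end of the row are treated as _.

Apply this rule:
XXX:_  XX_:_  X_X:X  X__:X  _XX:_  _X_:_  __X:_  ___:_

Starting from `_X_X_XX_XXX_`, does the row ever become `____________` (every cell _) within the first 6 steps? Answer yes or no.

__X_X__X___X
___X_X__X___
____X_X__X__
_____X_X__X_
______X_X__X
_______X_X__
step 6 is _______X_X__, still not uniform _

no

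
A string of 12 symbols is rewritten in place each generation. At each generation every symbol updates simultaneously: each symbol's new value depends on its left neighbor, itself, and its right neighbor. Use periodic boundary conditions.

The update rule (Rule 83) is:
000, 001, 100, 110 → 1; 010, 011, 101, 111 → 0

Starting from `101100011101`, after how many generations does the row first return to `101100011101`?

24

generation 1: 100111100100
generation 2: 011000111011
generation 3: 001111001001
generation 4: 110001110110
generation 5: 011110010010
generation 6: 100011101101
generation 7: 111100100100
generation 8: 000111011011
generation 9: 111001001001
generation 10: 001110110110
generation 11: 110010010011
generation 12: 011101101100
generation 13: 100100100111
generation 14: 111011011000
generation 15: 001001001111
generation 16: 110110110001
generation 17: 010010011110
generation 18: 101101100011
generation 19: 100100111100
generation 20: 011011000111
generation 21: 001001111001
generation 22: 110110001110
generation 23: 010011110010
generation 24: 101100011101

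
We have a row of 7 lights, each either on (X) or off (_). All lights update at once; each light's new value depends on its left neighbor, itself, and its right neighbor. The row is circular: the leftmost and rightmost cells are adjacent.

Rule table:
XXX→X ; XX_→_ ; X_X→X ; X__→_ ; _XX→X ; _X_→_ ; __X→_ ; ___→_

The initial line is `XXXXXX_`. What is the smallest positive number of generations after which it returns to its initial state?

generation 1: XXXXX_X
generation 2: XXXX_XX
generation 3: XXX_XXX
generation 4: XX_XXXX
generation 5: X_XXXXX
generation 6: _XXXXXX
generation 7: XXXXXX_

7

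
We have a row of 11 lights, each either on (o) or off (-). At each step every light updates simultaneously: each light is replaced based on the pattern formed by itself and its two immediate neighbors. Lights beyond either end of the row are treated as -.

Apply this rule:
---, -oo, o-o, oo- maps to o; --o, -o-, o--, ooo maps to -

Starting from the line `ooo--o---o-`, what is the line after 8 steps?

step 1: o-o----o---
step 2: -o--oo---oo
step 3: ----oo-o-oo
step 4: ooo-ooo-ooo
step 5: o-ooo-ooo-o
step 6: -oo-ooo-oo-
step 7: -oooo-oooo-
step 8: -o--ooo--o-

-o--ooo--o-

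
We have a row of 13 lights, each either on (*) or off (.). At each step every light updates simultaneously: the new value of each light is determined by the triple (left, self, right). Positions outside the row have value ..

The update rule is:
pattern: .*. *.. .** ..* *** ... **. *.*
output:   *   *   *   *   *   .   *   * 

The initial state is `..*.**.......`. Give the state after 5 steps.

step 1: .******......
step 2: ********.....
step 3: *********....
step 4: **********...
step 5: ***********..

***********..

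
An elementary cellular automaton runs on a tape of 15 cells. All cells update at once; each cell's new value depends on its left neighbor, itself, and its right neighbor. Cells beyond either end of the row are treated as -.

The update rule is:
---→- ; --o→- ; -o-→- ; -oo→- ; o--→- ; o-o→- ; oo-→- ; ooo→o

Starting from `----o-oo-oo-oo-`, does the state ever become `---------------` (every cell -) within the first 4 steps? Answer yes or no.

step 1: ---------------
all cells are - at step 1

yes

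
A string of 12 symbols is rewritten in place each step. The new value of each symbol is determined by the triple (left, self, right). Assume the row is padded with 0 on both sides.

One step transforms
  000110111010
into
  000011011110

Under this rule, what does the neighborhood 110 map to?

At position 4 the neighborhood is 110; the next row has 1 there.

1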